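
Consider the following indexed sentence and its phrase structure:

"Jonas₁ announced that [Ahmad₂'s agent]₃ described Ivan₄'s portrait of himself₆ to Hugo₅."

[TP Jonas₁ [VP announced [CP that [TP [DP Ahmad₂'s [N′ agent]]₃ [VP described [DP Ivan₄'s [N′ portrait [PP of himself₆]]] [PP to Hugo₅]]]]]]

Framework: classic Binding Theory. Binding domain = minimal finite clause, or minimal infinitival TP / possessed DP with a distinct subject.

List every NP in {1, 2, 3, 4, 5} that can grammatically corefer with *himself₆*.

{4}

*himself* is an anaphor, so Principle A applies: it must be bound in its binding domain.
Binding domain of *himself₆*: the possessed DP, whose subject is Ivan₄.
*Jonas₁* c-commands the anaphor but is outside its binding domain → cannot satisfy Principle A.
*Ahmad₂* does not c-command the anaphor → cannot bind it.
*[Ahmad₂'s agent]₃* c-commands the anaphor but is outside its binding domain → cannot satisfy Principle A.
*Ivan₄* c-commands the anaphor within its binding domain → licit binder.
*Hugo₅* does not c-command the anaphor → cannot bind it.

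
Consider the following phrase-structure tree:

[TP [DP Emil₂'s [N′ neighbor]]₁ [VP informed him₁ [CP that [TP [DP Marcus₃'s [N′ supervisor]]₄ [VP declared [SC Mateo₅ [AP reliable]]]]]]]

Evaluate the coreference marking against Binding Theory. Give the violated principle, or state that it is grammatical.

The two coindexed NPs are *[Emil₂'s neighbor]₁* and *him₁*.
*him₁* is a pronoun. Its binding domain is the matrix TP, whose subject is [Emil₂'s neighbor]₁.
*[Emil₂'s neighbor]₁* c-commands it within that domain and carries the same index.
The pronoun is locally bound → Principle B violation.

Principle B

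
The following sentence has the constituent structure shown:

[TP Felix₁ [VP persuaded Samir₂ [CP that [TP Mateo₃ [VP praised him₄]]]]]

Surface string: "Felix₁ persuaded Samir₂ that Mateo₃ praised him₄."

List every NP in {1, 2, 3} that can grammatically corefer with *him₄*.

{1, 2}

*him* is a pronoun, so Principle B applies: it must be free in its binding domain.
Binding domain of *him₄*: the embedded TP, whose subject is Mateo₃.
*Felix₁* c-commands the pronoun but from outside its binding domain, and is not c-commanded by it → coindexation permitted.
*Samir₂* c-commands the pronoun but from outside its binding domain, and is not c-commanded by it → coindexation permitted.
*Mateo₃* c-commands the pronoun within its binding domain → coindexation would violate Principle B.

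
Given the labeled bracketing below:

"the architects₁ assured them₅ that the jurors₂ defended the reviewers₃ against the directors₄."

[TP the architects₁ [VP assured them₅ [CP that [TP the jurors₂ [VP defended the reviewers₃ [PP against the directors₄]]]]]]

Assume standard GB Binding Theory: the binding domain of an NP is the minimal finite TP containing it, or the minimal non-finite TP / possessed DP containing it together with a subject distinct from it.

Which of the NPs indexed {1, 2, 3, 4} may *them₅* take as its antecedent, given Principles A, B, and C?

*them* is a pronoun, so Principle B applies: it must be free in its binding domain.
Binding domain of *them₅*: the matrix TP, whose subject is the architects₁.
*the architects₁* c-commands the pronoun within its binding domain → coindexation would violate Principle B.
*the jurors₂*: the pronoun c-commands this R-expression → coindexation would violate Principle C on *the jurors₂*.
*the reviewers₃*: the pronoun c-commands this R-expression → coindexation would violate Principle C on *the reviewers₃*.
*the directors₄*: the pronoun c-commands this R-expression → coindexation would violate Principle C on *the directors₄*.

none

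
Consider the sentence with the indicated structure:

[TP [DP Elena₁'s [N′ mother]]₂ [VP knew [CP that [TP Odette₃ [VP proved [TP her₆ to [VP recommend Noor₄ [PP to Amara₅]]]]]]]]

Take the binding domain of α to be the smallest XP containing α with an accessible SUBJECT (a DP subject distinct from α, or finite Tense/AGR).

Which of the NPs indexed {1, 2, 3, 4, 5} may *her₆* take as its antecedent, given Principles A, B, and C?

*her* is a pronoun, so Principle B applies: it must be free in its binding domain.
Binding domain of *her₆*: the embedded TP, whose subject is Odette₃.
*Elena₁* and the pronoun do not c-command one another → neither Principle B nor Principle C is at stake; coindexation permitted.
*[Elena₁'s mother]₂* c-commands the pronoun but from outside its binding domain, and is not c-commanded by it → coindexation permitted.
*Odette₃* c-commands the pronoun within its binding domain → coindexation would violate Principle B.
*Noor₄*: the pronoun c-commands this R-expression → coindexation would violate Principle C on *Noor₄*.
*Amara₅*: the pronoun c-commands this R-expression → coindexation would violate Principle C on *Amara₅*.

{1, 2}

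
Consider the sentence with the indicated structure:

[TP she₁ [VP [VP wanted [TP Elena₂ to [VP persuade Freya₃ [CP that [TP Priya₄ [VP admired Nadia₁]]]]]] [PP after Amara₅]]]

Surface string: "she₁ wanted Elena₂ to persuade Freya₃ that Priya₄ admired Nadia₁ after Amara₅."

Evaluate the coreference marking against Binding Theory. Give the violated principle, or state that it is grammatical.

Principle C

The two coindexed NPs are *she₁* and *Nadia₁*.
*Nadia₁* is an R-expression. Principle C requires it to be free everywhere.
*she₁* c-commands it and carries the same index.
The R-expression is bound → Principle C violation.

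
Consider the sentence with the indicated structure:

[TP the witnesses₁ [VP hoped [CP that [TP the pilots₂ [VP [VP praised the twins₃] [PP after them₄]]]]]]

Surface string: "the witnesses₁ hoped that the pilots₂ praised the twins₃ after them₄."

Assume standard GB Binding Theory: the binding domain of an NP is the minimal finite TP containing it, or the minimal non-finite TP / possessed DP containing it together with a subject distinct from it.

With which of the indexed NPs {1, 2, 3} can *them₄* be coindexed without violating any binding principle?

*them* is a pronoun, so Principle B applies: it must be free in its binding domain.
Binding domain of *them₄*: the embedded TP, whose subject is the pilots₂.
*the witnesses₁* c-commands the pronoun but from outside its binding domain, and is not c-commanded by it → coindexation permitted.
*the pilots₂* c-commands the pronoun within its binding domain → coindexation would violate Principle B.
*the twins₃* and the pronoun do not c-command one another → neither Principle B nor Principle C is at stake; coindexation permitted.

{1, 3}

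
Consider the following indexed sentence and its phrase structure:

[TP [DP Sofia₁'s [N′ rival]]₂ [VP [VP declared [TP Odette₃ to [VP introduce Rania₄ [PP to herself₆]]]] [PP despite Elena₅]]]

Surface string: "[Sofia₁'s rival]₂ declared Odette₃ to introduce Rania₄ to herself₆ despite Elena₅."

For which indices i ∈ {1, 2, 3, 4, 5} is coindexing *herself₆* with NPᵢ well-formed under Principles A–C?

*herself* is an anaphor, so Principle A applies: it must be bound in its binding domain.
Binding domain of *herself₆*: the embedded TP, whose subject is Odette₃.
*Sofia₁* does not c-command the anaphor → cannot bind it.
*[Sofia₁'s rival]₂* c-commands the anaphor but is outside its binding domain → cannot satisfy Principle A.
*Odette₃* c-commands the anaphor within its binding domain → licit binder.
*Rania₄* c-commands the anaphor within its binding domain → licit binder.
*Elena₅* does not c-command the anaphor → cannot bind it.

{3, 4}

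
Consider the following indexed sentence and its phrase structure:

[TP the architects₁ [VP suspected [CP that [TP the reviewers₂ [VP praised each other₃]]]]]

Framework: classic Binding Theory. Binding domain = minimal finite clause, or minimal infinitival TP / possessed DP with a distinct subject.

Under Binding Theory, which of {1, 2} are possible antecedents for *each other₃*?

*each other* is an anaphor, so Principle A applies: it must be bound in its binding domain.
Binding domain of *each other₃*: the embedded TP, whose subject is the reviewers₂.
*the architects₁* c-commands the anaphor but is outside its binding domain → cannot satisfy Principle A.
*the reviewers₂* c-commands the anaphor within its binding domain → licit binder.

{2}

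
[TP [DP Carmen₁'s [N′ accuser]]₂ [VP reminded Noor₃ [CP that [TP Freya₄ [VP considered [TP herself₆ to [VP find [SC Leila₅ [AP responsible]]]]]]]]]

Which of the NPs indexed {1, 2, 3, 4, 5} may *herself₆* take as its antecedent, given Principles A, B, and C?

*herself* is an anaphor, so Principle A applies: it must be bound in its binding domain.
Binding domain of *herself₆*: the embedded TP, whose subject is Freya₄.
*Carmen₁* does not c-command the anaphor → cannot bind it.
*[Carmen₁'s accuser]₂* c-commands the anaphor but is outside its binding domain → cannot satisfy Principle A.
*Noor₃* c-commands the anaphor but is outside its binding domain → cannot satisfy Principle A.
*Freya₄* c-commands the anaphor within its binding domain → licit binder.
*Leila₅* does not c-command the anaphor → cannot bind it.

{4}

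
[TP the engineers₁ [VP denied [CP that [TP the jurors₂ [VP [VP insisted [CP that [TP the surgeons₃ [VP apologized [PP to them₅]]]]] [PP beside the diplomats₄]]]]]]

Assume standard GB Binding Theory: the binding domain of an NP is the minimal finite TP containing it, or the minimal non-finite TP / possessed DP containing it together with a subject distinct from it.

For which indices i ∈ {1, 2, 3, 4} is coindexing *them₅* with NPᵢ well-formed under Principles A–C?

*them* is a pronoun, so Principle B applies: it must be free in its binding domain.
Binding domain of *them₅*: the embedded TP, whose subject is the surgeons₃.
*the engineers₁* c-commands the pronoun but from outside its binding domain, and is not c-commanded by it → coindexation permitted.
*the jurors₂* c-commands the pronoun but from outside its binding domain, and is not c-commanded by it → coindexation permitted.
*the surgeons₃* c-commands the pronoun within its binding domain → coindexation would violate Principle B.
*the diplomats₄* and the pronoun do not c-command one another → neither Principle B nor Principle C is at stake; coindexation permitted.

{1, 2, 4}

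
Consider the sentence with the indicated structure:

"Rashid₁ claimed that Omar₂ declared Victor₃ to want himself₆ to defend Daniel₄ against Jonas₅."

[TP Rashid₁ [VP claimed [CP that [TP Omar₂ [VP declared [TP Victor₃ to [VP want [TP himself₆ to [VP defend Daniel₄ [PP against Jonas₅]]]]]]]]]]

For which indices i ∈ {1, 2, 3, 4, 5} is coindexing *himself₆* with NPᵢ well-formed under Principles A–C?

{3}

*himself* is an anaphor, so Principle A applies: it must be bound in its binding domain.
Binding domain of *himself₆*: the embedded TP, whose subject is Victor₃.
*Rashid₁* c-commands the anaphor but is outside its binding domain → cannot satisfy Principle A.
*Omar₂* c-commands the anaphor but is outside its binding domain → cannot satisfy Principle A.
*Victor₃* c-commands the anaphor within its binding domain → licit binder.
*Daniel₄* does not c-command the anaphor → cannot bind it.
*Jonas₅* does not c-command the anaphor → cannot bind it.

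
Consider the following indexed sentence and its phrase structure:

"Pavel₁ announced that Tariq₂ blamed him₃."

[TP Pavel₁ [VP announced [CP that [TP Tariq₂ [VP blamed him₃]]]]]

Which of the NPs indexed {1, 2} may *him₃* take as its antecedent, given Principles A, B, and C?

{1}

*him* is a pronoun, so Principle B applies: it must be free in its binding domain.
Binding domain of *him₃*: the embedded TP, whose subject is Tariq₂.
*Pavel₁* c-commands the pronoun but from outside its binding domain, and is not c-commanded by it → coindexation permitted.
*Tariq₂* c-commands the pronoun within its binding domain → coindexation would violate Principle B.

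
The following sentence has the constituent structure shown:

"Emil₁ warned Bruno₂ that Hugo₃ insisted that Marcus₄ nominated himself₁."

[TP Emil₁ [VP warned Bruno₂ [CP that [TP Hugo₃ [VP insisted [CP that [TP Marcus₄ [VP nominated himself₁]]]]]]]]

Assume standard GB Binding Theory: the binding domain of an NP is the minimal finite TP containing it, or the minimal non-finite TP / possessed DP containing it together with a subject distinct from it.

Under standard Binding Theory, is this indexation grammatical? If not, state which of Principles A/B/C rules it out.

Principle A

The two coindexed NPs are *Emil₁* and *himself₁*.
*himself₁* is an anaphor. Principle A requires it to be bound within its binding domain — the embedded TP, whose subject is Marcus₄.
Within that domain it is c-commanded by *Marcus₄*, which does not share its index.
*Emil₁* does c-command the anaphor, but from outside its binding domain.
The anaphor is unbound in its domain → Principle A violation.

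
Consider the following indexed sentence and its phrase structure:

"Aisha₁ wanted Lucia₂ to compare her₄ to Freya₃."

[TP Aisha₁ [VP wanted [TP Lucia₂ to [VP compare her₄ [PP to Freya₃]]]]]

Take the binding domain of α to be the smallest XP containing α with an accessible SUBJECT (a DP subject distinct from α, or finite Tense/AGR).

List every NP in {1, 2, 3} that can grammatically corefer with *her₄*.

*her* is a pronoun, so Principle B applies: it must be free in its binding domain.
Binding domain of *her₄*: the embedded TP, whose subject is Lucia₂.
*Aisha₁* c-commands the pronoun but from outside its binding domain, and is not c-commanded by it → coindexation permitted.
*Lucia₂* c-commands the pronoun within its binding domain → coindexation would violate Principle B.
*Freya₃*: the pronoun c-commands this R-expression → coindexation would violate Principle C on *Freya₃*.

{1}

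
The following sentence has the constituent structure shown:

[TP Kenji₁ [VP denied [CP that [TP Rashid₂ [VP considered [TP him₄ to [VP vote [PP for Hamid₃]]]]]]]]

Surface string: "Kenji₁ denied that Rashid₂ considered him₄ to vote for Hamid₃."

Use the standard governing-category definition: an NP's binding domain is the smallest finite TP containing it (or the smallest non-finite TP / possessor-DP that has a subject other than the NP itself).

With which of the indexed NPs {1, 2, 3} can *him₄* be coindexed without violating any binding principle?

{1}

*him* is a pronoun, so Principle B applies: it must be free in its binding domain.
Binding domain of *him₄*: the embedded TP, whose subject is Rashid₂.
*Kenji₁* c-commands the pronoun but from outside its binding domain, and is not c-commanded by it → coindexation permitted.
*Rashid₂* c-commands the pronoun within its binding domain → coindexation would violate Principle B.
*Hamid₃*: the pronoun c-commands this R-expression → coindexation would violate Principle C on *Hamid₃*.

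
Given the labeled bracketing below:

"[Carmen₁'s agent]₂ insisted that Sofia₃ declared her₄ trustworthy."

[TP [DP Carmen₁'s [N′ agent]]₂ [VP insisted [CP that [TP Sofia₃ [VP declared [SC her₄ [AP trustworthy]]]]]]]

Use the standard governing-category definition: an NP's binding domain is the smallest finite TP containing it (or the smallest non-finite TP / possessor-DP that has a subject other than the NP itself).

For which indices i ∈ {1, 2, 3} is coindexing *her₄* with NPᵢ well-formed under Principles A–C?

{1, 2}

*her* is a pronoun, so Principle B applies: it must be free in its binding domain.
Binding domain of *her₄*: the embedded TP, whose subject is Sofia₃.
*Carmen₁* and the pronoun do not c-command one another → neither Principle B nor Principle C is at stake; coindexation permitted.
*[Carmen₁'s agent]₂* c-commands the pronoun but from outside its binding domain, and is not c-commanded by it → coindexation permitted.
*Sofia₃* c-commands the pronoun within its binding domain → coindexation would violate Principle B.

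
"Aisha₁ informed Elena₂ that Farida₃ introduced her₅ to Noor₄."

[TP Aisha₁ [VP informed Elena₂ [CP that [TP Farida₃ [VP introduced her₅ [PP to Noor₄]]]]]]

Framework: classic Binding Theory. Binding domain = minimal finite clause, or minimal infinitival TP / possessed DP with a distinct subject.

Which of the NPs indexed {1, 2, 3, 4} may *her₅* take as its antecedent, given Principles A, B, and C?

*her* is a pronoun, so Principle B applies: it must be free in its binding domain.
Binding domain of *her₅*: the embedded TP, whose subject is Farida₃.
*Aisha₁* c-commands the pronoun but from outside its binding domain, and is not c-commanded by it → coindexation permitted.
*Elena₂* c-commands the pronoun but from outside its binding domain, and is not c-commanded by it → coindexation permitted.
*Farida₃* c-commands the pronoun within its binding domain → coindexation would violate Principle B.
*Noor₄*: the pronoun c-commands this R-expression → coindexation would violate Principle C on *Noor₄*.

{1, 2}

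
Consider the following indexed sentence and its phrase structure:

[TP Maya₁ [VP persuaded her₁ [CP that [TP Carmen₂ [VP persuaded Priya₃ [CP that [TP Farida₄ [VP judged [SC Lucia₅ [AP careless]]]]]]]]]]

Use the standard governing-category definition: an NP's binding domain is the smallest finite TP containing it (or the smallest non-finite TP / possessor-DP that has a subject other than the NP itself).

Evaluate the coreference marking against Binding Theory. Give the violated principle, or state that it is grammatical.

Principle B

The two coindexed NPs are *Maya₁* and *her₁*.
*her₁* is a pronoun. Its binding domain is the matrix TP, whose subject is Maya₁.
*Maya₁* c-commands it within that domain and carries the same index.
The pronoun is locally bound → Principle B violation.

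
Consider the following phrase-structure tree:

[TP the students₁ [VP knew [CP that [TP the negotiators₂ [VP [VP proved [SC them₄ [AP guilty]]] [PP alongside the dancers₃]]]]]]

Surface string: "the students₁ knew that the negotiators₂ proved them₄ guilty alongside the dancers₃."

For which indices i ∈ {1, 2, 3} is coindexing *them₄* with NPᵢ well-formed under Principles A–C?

{1, 3}

*them* is a pronoun, so Principle B applies: it must be free in its binding domain.
Binding domain of *them₄*: the embedded TP, whose subject is the negotiators₂.
*the students₁* c-commands the pronoun but from outside its binding domain, and is not c-commanded by it → coindexation permitted.
*the negotiators₂* c-commands the pronoun within its binding domain → coindexation would violate Principle B.
*the dancers₃* and the pronoun do not c-command one another → neither Principle B nor Principle C is at stake; coindexation permitted.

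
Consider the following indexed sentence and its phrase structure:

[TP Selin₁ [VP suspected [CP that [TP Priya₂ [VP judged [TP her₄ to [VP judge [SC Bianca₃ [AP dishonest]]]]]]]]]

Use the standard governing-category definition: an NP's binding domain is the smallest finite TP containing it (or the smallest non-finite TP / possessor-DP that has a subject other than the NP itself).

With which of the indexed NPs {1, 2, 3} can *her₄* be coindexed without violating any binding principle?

{1}

*her* is a pronoun, so Principle B applies: it must be free in its binding domain.
Binding domain of *her₄*: the embedded TP, whose subject is Priya₂.
*Selin₁* c-commands the pronoun but from outside its binding domain, and is not c-commanded by it → coindexation permitted.
*Priya₂* c-commands the pronoun within its binding domain → coindexation would violate Principle B.
*Bianca₃*: the pronoun c-commands this R-expression → coindexation would violate Principle C on *Bianca₃*.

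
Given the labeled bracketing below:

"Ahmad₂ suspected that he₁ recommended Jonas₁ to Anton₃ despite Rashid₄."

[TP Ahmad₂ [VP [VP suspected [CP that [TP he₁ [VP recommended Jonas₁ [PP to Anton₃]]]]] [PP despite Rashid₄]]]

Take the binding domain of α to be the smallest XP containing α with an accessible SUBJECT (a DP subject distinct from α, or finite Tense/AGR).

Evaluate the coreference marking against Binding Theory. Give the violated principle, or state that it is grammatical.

The two coindexed NPs are *he₁* and *Jonas₁*.
*Jonas₁* is an R-expression. Principle C requires it to be free everywhere.
*he₁* c-commands it and carries the same index.
The R-expression is bound → Principle C violation.

Principle C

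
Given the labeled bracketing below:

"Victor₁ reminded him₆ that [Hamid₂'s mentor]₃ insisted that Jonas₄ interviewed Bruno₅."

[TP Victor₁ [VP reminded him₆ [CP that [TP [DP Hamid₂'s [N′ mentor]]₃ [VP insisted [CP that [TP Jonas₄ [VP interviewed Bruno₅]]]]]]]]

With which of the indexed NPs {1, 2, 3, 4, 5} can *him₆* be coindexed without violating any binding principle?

none

*him* is a pronoun, so Principle B applies: it must be free in its binding domain.
Binding domain of *him₆*: the matrix TP, whose subject is Victor₁.
*Victor₁* c-commands the pronoun within its binding domain → coindexation would violate Principle B.
*Hamid₂*: the pronoun c-commands this R-expression → coindexation would violate Principle C on *Hamid₂*.
*[Hamid₂'s mentor]₃*: the pronoun c-commands this R-expression → coindexation would violate Principle C on *[Hamid₂'s mentor]₃*.
*Jonas₄*: the pronoun c-commands this R-expression → coindexation would violate Principle C on *Jonas₄*.
*Bruno₅*: the pronoun c-commands this R-expression → coindexation would violate Principle C on *Bruno₅*.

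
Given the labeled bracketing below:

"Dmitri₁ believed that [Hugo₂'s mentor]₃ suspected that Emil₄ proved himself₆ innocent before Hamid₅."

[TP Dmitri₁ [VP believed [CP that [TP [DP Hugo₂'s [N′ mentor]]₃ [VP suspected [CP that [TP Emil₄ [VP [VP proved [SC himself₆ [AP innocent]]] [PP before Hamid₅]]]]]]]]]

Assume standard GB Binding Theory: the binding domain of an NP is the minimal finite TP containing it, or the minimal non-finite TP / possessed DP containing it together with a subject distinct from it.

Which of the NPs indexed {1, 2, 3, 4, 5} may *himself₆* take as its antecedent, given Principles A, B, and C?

{4}

*himself* is an anaphor, so Principle A applies: it must be bound in its binding domain.
Binding domain of *himself₆*: the embedded TP, whose subject is Emil₄.
*Dmitri₁* c-commands the anaphor but is outside its binding domain → cannot satisfy Principle A.
*Hugo₂* does not c-command the anaphor → cannot bind it.
*[Hugo₂'s mentor]₃* c-commands the anaphor but is outside its binding domain → cannot satisfy Principle A.
*Emil₄* c-commands the anaphor within its binding domain → licit binder.
*Hamid₅* does not c-command the anaphor → cannot bind it.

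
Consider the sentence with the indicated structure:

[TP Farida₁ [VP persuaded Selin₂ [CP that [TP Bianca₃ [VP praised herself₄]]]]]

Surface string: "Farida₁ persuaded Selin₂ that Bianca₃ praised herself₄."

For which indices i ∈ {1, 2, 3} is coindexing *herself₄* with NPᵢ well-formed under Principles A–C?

{3}

*herself* is an anaphor, so Principle A applies: it must be bound in its binding domain.
Binding domain of *herself₄*: the embedded TP, whose subject is Bianca₃.
*Farida₁* c-commands the anaphor but is outside its binding domain → cannot satisfy Principle A.
*Selin₂* c-commands the anaphor but is outside its binding domain → cannot satisfy Principle A.
*Bianca₃* c-commands the anaphor within its binding domain → licit binder.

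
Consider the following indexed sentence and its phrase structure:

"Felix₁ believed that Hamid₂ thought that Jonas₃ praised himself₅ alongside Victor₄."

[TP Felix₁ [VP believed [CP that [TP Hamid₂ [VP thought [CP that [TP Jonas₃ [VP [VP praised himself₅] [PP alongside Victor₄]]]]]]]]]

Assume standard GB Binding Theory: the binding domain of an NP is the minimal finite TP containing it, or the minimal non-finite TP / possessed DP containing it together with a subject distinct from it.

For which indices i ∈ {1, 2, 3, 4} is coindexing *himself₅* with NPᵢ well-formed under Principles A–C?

*himself* is an anaphor, so Principle A applies: it must be bound in its binding domain.
Binding domain of *himself₅*: the embedded TP, whose subject is Jonas₃.
*Felix₁* c-commands the anaphor but is outside its binding domain → cannot satisfy Principle A.
*Hamid₂* c-commands the anaphor but is outside its binding domain → cannot satisfy Principle A.
*Jonas₃* c-commands the anaphor within its binding domain → licit binder.
*Victor₄* does not c-command the anaphor → cannot bind it.

{3}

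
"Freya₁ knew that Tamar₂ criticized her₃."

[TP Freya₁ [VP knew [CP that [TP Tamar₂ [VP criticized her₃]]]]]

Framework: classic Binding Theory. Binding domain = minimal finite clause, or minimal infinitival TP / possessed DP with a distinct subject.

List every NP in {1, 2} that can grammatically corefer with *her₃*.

*her* is a pronoun, so Principle B applies: it must be free in its binding domain.
Binding domain of *her₃*: the embedded TP, whose subject is Tamar₂.
*Freya₁* c-commands the pronoun but from outside its binding domain, and is not c-commanded by it → coindexation permitted.
*Tamar₂* c-commands the pronoun within its binding domain → coindexation would violate Principle B.

{1}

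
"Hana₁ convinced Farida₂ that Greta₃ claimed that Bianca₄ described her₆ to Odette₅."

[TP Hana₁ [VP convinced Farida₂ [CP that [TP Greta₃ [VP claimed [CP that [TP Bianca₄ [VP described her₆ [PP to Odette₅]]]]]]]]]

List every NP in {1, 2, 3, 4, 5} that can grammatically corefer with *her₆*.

*her* is a pronoun, so Principle B applies: it must be free in its binding domain.
Binding domain of *her₆*: the embedded TP, whose subject is Bianca₄.
*Hana₁* c-commands the pronoun but from outside its binding domain, and is not c-commanded by it → coindexation permitted.
*Farida₂* c-commands the pronoun but from outside its binding domain, and is not c-commanded by it → coindexation permitted.
*Greta₃* c-commands the pronoun but from outside its binding domain, and is not c-commanded by it → coindexation permitted.
*Bianca₄* c-commands the pronoun within its binding domain → coindexation would violate Principle B.
*Odette₅*: the pronoun c-commands this R-expression → coindexation would violate Principle C on *Odette₅*.

{1, 2, 3}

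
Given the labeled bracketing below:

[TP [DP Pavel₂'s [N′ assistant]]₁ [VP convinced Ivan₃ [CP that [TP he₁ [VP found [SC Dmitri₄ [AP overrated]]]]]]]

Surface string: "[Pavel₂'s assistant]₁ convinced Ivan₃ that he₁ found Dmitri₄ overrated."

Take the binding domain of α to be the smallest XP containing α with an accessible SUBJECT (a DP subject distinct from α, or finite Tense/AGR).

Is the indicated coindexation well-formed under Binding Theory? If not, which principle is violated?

grammatical

The two coindexed NPs are *[Pavel₂'s assistant]₁* and *he₁*.
*he₁* is a pronoun; nothing c-commands it within its binding domain (the embedded TP.), so Principle B holds trivially.
*[Pavel₂'s assistant]₁* is an R-expression; *he₁* does not c-command it, and no other NP shares its index, so Principle C is satisfied.
All principles are respected.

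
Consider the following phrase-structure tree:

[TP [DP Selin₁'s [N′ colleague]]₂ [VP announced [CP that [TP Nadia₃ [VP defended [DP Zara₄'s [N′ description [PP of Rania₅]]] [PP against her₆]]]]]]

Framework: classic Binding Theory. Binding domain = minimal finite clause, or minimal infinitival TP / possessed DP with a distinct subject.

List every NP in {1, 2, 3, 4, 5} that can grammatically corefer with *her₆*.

*her* is a pronoun, so Principle B applies: it must be free in its binding domain.
Binding domain of *her₆*: the embedded TP, whose subject is Nadia₃.
*Selin₁* and the pronoun do not c-command one another → neither Principle B nor Principle C is at stake; coindexation permitted.
*[Selin₁'s colleague]₂* c-commands the pronoun but from outside its binding domain, and is not c-commanded by it → coindexation permitted.
*Nadia₃* c-commands the pronoun within its binding domain → coindexation would violate Principle B.
*Zara₄* and the pronoun do not c-command one another → neither Principle B nor Principle C is at stake; coindexation permitted.
*Rania₅* and the pronoun do not c-command one another → neither Principle B nor Principle C is at stake; coindexation permitted.

{1, 2, 4, 5}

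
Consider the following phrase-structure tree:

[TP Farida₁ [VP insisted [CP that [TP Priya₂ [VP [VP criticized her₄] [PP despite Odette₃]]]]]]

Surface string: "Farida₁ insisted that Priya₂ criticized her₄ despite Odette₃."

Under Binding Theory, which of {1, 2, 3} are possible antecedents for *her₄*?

*her* is a pronoun, so Principle B applies: it must be free in its binding domain.
Binding domain of *her₄*: the embedded TP, whose subject is Priya₂.
*Farida₁* c-commands the pronoun but from outside its binding domain, and is not c-commanded by it → coindexation permitted.
*Priya₂* c-commands the pronoun within its binding domain → coindexation would violate Principle B.
*Odette₃* and the pronoun do not c-command one another → neither Principle B nor Principle C is at stake; coindexation permitted.

{1, 3}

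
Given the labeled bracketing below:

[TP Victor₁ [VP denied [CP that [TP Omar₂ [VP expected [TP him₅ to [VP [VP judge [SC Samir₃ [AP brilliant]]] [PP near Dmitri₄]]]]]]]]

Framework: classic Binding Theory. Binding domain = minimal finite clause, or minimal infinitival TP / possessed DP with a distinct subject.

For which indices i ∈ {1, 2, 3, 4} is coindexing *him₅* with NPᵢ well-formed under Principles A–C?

{1}

*him* is a pronoun, so Principle B applies: it must be free in its binding domain.
Binding domain of *him₅*: the embedded TP, whose subject is Omar₂.
*Victor₁* c-commands the pronoun but from outside its binding domain, and is not c-commanded by it → coindexation permitted.
*Omar₂* c-commands the pronoun within its binding domain → coindexation would violate Principle B.
*Samir₃*: the pronoun c-commands this R-expression → coindexation would violate Principle C on *Samir₃*.
*Dmitri₄*: the pronoun c-commands this R-expression → coindexation would violate Principle C on *Dmitri₄*.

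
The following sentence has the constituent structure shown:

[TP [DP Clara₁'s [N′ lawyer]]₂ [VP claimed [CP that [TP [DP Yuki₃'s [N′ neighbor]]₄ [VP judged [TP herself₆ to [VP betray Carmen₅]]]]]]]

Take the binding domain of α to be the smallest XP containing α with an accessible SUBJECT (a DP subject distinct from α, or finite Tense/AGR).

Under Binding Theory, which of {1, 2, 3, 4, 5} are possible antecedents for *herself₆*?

{4}

*herself* is an anaphor, so Principle A applies: it must be bound in its binding domain.
Binding domain of *herself₆*: the embedded TP, whose subject is [Yuki₃'s neighbor]₄.
*Clara₁* does not c-command the anaphor → cannot bind it.
*[Clara₁'s lawyer]₂* c-commands the anaphor but is outside its binding domain → cannot satisfy Principle A.
*Yuki₃* does not c-command the anaphor → cannot bind it.
*[Yuki₃'s neighbor]₄* c-commands the anaphor within its binding domain → licit binder.
*Carmen₅* does not c-command the anaphor → cannot bind it.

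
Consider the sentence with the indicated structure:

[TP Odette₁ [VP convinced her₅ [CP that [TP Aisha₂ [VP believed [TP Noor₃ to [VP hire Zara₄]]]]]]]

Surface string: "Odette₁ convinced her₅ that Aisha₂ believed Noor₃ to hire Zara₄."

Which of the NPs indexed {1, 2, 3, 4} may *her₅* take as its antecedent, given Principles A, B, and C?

none

*her* is a pronoun, so Principle B applies: it must be free in its binding domain.
Binding domain of *her₅*: the matrix TP, whose subject is Odette₁.
*Odette₁* c-commands the pronoun within its binding domain → coindexation would violate Principle B.
*Aisha₂*: the pronoun c-commands this R-expression → coindexation would violate Principle C on *Aisha₂*.
*Noor₃*: the pronoun c-commands this R-expression → coindexation would violate Principle C on *Noor₃*.
*Zara₄*: the pronoun c-commands this R-expression → coindexation would violate Principle C on *Zara₄*.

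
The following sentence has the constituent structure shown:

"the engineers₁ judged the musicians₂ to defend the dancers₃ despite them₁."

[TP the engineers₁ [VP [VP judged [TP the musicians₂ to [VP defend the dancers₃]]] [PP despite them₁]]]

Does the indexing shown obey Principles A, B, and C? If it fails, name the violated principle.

The two coindexed NPs are *the engineers₁* and *them₁*.
*them₁* is a pronoun. Its binding domain is the matrix TP, whose subject is the engineers₁.
*the engineers₁* c-commands it within that domain and carries the same index.
The pronoun is locally bound → Principle B violation.

Principle B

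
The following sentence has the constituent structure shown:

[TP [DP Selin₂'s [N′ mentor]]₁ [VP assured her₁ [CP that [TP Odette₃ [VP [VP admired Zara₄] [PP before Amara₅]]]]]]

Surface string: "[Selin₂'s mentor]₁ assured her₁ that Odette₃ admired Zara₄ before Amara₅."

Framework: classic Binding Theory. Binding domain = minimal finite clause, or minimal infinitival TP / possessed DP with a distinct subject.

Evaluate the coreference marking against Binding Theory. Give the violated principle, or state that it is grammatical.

The two coindexed NPs are *[Selin₂'s mentor]₁* and *her₁*.
*her₁* is a pronoun. Its binding domain is the matrix TP, whose subject is [Selin₂'s mentor]₁.
*[Selin₂'s mentor]₁* c-commands it within that domain and carries the same index.
The pronoun is locally bound → Principle B violation.

Principle B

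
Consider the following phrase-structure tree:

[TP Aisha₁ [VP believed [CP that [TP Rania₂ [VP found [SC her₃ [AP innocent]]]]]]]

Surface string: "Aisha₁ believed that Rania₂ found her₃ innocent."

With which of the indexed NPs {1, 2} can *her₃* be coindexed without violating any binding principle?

*her* is a pronoun, so Principle B applies: it must be free in its binding domain.
Binding domain of *her₃*: the embedded TP, whose subject is Rania₂.
*Aisha₁* c-commands the pronoun but from outside its binding domain, and is not c-commanded by it → coindexation permitted.
*Rania₂* c-commands the pronoun within its binding domain → coindexation would violate Principle B.

{1}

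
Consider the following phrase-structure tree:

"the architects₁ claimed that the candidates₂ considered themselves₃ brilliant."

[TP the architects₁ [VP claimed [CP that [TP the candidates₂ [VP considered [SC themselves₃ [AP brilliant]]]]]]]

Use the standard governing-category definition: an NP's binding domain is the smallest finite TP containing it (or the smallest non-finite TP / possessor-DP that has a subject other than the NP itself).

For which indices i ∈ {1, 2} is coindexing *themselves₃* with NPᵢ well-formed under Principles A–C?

*themselves* is an anaphor, so Principle A applies: it must be bound in its binding domain.
Binding domain of *themselves₃*: the embedded TP, whose subject is the candidates₂.
*the architects₁* c-commands the anaphor but is outside its binding domain → cannot satisfy Principle A.
*the candidates₂* c-commands the anaphor within its binding domain → licit binder.

{2}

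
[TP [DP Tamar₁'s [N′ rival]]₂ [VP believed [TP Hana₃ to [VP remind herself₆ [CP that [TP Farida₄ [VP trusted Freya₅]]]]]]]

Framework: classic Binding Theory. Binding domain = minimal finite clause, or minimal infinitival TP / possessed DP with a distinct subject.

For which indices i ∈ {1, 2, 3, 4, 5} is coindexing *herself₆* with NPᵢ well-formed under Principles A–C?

{3}

*herself* is an anaphor, so Principle A applies: it must be bound in its binding domain.
Binding domain of *herself₆*: the embedded TP, whose subject is Hana₃.
*Tamar₁* does not c-command the anaphor → cannot bind it.
*[Tamar₁'s rival]₂* c-commands the anaphor but is outside its binding domain → cannot satisfy Principle A.
*Hana₃* c-commands the anaphor within its binding domain → licit binder.
*Farida₄* does not c-command the anaphor → cannot bind it.
*Freya₅* does not c-command the anaphor → cannot bind it.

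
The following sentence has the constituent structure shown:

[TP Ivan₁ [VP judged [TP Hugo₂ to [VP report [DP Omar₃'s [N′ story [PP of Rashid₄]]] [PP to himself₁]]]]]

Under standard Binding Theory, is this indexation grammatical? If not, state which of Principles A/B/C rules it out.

Principle A

The two coindexed NPs are *Ivan₁* and *himself₁*.
*himself₁* is an anaphor. Principle A requires it to be bound within its binding domain — the embedded TP, whose subject is Hugo₂.
Within that domain it is c-commanded by *Hugo₂*, which does not share its index.
*Ivan₁* does c-command the anaphor, but from outside its binding domain.
The anaphor is unbound in its domain → Principle A violation.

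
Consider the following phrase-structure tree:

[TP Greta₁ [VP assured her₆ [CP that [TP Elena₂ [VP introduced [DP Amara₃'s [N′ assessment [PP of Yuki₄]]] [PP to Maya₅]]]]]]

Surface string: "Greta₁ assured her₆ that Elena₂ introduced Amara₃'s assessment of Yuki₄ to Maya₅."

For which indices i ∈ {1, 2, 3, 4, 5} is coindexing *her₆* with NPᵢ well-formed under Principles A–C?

*her* is a pronoun, so Principle B applies: it must be free in its binding domain.
Binding domain of *her₆*: the matrix TP, whose subject is Greta₁.
*Greta₁* c-commands the pronoun within its binding domain → coindexation would violate Principle B.
*Elena₂*: the pronoun c-commands this R-expression → coindexation would violate Principle C on *Elena₂*.
*Amara₃*: the pronoun c-commands this R-expression → coindexation would violate Principle C on *Amara₃*.
*Yuki₄*: the pronoun c-commands this R-expression → coindexation would violate Principle C on *Yuki₄*.
*Maya₅*: the pronoun c-commands this R-expression → coindexation would violate Principle C on *Maya₅*.

none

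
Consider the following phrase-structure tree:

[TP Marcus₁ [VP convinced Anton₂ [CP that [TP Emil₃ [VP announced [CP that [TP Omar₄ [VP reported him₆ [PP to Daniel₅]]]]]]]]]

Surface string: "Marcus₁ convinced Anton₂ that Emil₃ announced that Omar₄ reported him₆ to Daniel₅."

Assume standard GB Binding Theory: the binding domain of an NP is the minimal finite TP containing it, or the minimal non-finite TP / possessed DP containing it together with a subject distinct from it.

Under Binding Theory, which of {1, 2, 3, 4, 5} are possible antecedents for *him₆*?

*him* is a pronoun, so Principle B applies: it must be free in its binding domain.
Binding domain of *him₆*: the embedded TP, whose subject is Omar₄.
*Marcus₁* c-commands the pronoun but from outside its binding domain, and is not c-commanded by it → coindexation permitted.
*Anton₂* c-commands the pronoun but from outside its binding domain, and is not c-commanded by it → coindexation permitted.
*Emil₃* c-commands the pronoun but from outside its binding domain, and is not c-commanded by it → coindexation permitted.
*Omar₄* c-commands the pronoun within its binding domain → coindexation would violate Principle B.
*Daniel₅*: the pronoun c-commands this R-expression → coindexation would violate Principle C on *Daniel₅*.

{1, 2, 3}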